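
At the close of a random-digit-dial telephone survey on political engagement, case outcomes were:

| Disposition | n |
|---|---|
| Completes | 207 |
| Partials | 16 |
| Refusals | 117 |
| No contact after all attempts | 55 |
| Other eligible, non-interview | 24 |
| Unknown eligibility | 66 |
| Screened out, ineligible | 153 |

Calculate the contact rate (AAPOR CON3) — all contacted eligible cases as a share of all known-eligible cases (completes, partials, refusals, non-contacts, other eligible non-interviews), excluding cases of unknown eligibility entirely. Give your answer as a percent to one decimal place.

86.9%

Numerator → 207 + 16 + 117 + 24 = 364
Base → 207 + 16 + 117 + 55 + 24 = 419
CON3 = 364 / 419 = 0.8687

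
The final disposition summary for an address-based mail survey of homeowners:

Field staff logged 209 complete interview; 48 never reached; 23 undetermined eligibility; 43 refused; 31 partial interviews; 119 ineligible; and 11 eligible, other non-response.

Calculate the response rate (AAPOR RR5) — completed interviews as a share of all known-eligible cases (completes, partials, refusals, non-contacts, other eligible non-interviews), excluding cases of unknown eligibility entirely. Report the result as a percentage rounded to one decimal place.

Num: 209
Denominator: 209 + 31 + 43 + 48 + 11 = 342
RR5 = 209 / 342 = 0.6111

61.1%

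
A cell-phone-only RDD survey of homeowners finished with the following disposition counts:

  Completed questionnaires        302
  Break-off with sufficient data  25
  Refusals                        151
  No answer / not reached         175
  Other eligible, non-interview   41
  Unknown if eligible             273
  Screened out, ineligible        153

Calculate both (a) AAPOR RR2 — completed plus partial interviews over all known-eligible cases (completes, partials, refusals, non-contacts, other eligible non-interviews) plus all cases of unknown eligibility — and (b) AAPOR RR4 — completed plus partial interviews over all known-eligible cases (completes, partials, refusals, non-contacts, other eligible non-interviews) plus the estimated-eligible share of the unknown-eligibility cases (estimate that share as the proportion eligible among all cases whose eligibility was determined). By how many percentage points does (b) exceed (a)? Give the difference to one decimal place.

1.8

Top → 302 + 25 = 327
Denominator → 302 + 25 + 151 + 175 + 41 + 273 = 967
RR2 = 327 / 967 = 0.3382
Eligible (known) → 302 + 25 + 151 + 175 + 41 = 694
e = 694 / (694 + 153) = 694 / 847 = 0.8194
e × U → 0.8194 × 273 = 223.70
Denominator → 694 + 223.70 = 917.70
RR4 = 327 / 917.70 = 0.3563
Difference = 35.63 − 33.82 = 1.81 percentage points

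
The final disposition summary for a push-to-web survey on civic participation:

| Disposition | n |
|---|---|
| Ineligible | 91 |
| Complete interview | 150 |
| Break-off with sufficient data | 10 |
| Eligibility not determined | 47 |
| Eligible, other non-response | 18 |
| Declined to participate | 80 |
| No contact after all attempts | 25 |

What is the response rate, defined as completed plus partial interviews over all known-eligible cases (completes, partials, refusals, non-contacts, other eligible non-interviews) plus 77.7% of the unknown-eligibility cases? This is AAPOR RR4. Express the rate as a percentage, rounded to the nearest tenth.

Num → 150 + 10 = 160
Eligible (known) → 150 + 10 + 80 + 25 + 18 = 283
Eligible share of unknowns → 0.7770 × 47 = 36.52
Base → 283 + 36.52 = 319.52
RR4 = 160 / 319.52 = 0.5008

50.1%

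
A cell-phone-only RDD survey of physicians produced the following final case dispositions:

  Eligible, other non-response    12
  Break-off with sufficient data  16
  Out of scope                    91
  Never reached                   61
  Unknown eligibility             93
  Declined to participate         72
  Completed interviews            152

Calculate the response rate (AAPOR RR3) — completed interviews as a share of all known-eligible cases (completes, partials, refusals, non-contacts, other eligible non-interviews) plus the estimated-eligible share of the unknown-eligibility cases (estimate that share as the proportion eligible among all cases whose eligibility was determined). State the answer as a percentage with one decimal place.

Numerator → 152
Known eligible → 152 + 16 + 72 + 61 + 12 = 313
e = 313 / (313 + 91) = 313 / 404 = 0.7748
Eligible share of unknowns → 0.7748 × 93 = 72.06
Denominator → 313 + 72.06 = 385.06
RR3 = 152 / 385.06 = 0.3947

39.5%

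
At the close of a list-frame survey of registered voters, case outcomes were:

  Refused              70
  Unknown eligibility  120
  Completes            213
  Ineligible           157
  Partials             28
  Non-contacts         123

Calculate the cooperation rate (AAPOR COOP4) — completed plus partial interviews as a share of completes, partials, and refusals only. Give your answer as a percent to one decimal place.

Top = 213 + 28 = 241
Base = 213 + 28 + 70 = 311
COOP4 = 241 / 311 = 0.7749

77.5%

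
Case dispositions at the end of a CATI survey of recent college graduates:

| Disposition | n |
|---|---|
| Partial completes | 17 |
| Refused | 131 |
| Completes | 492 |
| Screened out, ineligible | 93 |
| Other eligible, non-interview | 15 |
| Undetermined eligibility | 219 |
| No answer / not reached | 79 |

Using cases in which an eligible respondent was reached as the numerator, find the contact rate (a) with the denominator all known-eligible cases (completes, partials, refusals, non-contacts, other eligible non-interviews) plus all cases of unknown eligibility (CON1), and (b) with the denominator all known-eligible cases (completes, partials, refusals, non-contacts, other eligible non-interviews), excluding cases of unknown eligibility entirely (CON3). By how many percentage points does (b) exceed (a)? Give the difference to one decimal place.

20.5

Numerator: 492 + 17 + 131 + 15 = 655
Denom: 492 + 17 + 131 + 79 + 15 + 219 = 953
CON1 = 655 / 953 = 0.6873
Denom: 492 + 17 + 131 + 79 + 15 = 734
CON3 = 655 / 734 = 0.8924
Difference = 89.24 − 68.73 = 20.51 percentage points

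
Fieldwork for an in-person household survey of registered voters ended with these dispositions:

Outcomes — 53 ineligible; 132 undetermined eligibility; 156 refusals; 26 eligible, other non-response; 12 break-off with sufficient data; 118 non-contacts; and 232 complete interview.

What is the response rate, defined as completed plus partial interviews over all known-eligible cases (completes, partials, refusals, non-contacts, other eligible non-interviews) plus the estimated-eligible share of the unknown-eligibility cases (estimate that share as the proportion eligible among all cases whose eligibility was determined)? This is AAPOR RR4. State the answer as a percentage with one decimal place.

Top → 232 + 12 = 244
Eligible (known) → 232 + 12 + 156 + 118 + 26 = 544
e = 544 / (544 + 53) = 544 / 597 = 0.9112
Estimated eligible among unknowns → 0.9112 × 132 = 120.28
Denominator → 544 + 120.28 = 664.28
RR4 = 244 / 664.28 = 0.3673

36.7%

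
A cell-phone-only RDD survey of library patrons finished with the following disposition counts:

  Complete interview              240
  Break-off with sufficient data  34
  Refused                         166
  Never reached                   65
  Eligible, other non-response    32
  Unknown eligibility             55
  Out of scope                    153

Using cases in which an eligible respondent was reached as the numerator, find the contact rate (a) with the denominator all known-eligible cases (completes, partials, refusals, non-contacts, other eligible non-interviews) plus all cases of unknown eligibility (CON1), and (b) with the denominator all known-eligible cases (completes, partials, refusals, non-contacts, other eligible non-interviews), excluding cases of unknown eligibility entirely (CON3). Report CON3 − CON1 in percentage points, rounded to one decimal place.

Top = 240 + 34 + 166 + 32 = 472
Denom = 240 + 34 + 166 + 65 + 32 + 55 = 592
CON1 = 472 / 592 = 0.7973
Denom = 240 + 34 + 166 + 65 + 32 = 537
CON3 = 472 / 537 = 0.8790
Difference = 87.90 − 79.73 = 8.17 percentage points

8.2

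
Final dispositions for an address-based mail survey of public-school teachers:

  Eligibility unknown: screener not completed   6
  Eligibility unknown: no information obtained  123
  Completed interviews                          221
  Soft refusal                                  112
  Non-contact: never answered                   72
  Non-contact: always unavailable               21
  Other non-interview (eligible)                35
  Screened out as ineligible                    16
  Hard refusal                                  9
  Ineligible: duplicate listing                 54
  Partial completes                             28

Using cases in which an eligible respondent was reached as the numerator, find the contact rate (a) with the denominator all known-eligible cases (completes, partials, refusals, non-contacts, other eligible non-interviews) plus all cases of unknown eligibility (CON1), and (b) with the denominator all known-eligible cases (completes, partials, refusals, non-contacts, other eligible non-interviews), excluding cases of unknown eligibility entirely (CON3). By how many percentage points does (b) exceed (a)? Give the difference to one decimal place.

16.7

Refusal or break-off = 9 + 112 = 121
No answer / not reached = 72 + 21 = 93
Unknown if eligible = 6 + 123 = 129
Ineligible = 16 + 54 = 70
Num → 221 + 28 + 121 + 35 = 405
Denom → 221 + 28 + 121 + 93 + 35 + 129 = 627
CON1 = 405 / 627 = 0.6459
Denom → 221 + 28 + 121 + 93 + 35 = 498
CON3 = 405 / 498 = 0.8133
Difference = 81.33 − 64.59 = 16.74 percentage points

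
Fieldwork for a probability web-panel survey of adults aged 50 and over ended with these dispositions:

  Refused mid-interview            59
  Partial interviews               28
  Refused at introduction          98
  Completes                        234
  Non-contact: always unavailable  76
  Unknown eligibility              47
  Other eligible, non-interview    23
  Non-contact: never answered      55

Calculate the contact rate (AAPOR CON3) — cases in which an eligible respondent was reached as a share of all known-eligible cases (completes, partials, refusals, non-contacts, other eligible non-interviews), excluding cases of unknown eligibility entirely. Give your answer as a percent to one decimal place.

Declined to participate = 98 + 59 = 157
Non-contacts = 55 + 76 = 131
Numerator → 234 + 28 + 157 + 23 = 442
Denom → 234 + 28 + 157 + 131 + 23 = 573
CON3 = 442 / 573 = 0.7714

77.1%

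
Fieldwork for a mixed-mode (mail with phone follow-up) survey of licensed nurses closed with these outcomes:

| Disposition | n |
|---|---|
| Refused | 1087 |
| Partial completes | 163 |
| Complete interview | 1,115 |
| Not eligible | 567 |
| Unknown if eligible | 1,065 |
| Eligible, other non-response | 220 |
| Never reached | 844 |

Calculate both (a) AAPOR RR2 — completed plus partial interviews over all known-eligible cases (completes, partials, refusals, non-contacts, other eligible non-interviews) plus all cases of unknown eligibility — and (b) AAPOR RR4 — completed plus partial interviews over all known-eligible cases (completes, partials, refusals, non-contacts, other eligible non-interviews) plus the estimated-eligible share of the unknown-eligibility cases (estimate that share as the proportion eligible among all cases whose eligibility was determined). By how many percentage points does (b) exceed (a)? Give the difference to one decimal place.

Top → 1115 + 163 = 1278
Denom → 1115 + 163 + 1087 + 844 + 220 + 1065 = 4494
RR2 = 1278 / 4494 = 0.2844
Known eligible → 1115 + 163 + 1087 + 844 + 220 = 3429
e = 3429 / (3429 + 567) = 3429 / 3996 = 0.8581
Eligible share of unknowns → 0.8581 × 1065 = 913.88
Denom → 3429 + 913.88 = 4342.88
RR4 = 1278 / 4342.88 = 0.2943
Difference = 29.43 − 28.44 = 0.99 percentage points

1.0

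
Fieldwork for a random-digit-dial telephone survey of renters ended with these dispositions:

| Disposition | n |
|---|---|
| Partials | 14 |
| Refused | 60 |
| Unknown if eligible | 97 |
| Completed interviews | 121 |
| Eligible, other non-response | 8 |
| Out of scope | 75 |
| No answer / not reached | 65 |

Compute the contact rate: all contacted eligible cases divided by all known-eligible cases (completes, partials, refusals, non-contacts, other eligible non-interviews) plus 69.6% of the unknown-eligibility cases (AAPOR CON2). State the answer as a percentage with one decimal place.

60.5%

Num = 121 + 14 + 60 + 8 = 203
Eligible (known) = 121 + 14 + 60 + 65 + 8 = 268
Eligible share of unknowns = 0.6960 × 97 = 67.51
Denominator = 268 + 67.51 = 335.51
CON2 = 203 / 335.51 = 0.6050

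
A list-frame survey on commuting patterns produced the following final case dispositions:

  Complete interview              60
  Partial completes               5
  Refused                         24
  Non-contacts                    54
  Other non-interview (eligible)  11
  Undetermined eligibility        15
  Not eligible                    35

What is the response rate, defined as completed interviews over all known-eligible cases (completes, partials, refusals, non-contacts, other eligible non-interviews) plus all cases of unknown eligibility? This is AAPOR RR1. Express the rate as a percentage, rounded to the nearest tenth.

35.5%

Num: 60
Denom: 60 + 5 + 24 + 54 + 11 + 15 = 169
RR1 = 60 / 169 = 0.3550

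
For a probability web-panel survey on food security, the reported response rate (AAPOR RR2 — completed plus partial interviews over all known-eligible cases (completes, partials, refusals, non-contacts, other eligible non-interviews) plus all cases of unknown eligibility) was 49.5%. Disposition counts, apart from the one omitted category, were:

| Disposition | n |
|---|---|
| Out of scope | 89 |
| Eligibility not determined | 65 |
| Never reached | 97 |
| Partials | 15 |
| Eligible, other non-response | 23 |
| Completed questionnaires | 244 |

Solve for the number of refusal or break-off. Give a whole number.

Numerator: 244 + 15 = 259
RR2 = 259 / D = 0.495
D = 259 / 0.495 = 523.2
Remaining denominator categories sum to 444
refusal or break-off = 523.2 − 444 ≈ 79

79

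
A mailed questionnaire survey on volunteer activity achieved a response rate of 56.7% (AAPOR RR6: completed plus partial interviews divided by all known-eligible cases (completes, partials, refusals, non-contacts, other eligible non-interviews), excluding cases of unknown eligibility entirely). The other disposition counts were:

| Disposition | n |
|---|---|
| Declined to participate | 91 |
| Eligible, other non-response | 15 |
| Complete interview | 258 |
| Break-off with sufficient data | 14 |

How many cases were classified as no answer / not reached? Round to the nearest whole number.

Num: 258 + 14 = 272
RR6 = 272 / D = 0.567
D = 272 / 0.567 = 479.7
Rest of base = 378
no answer / not reached = 479.7 − 378 ≈ 102

102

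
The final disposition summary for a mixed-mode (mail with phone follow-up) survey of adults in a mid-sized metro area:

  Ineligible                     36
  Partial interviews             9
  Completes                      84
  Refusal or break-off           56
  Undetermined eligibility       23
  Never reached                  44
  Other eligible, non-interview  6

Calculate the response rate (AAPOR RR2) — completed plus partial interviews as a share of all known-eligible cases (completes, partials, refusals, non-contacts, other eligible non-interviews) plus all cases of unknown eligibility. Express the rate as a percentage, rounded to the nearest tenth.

Numerator: 84 + 9 = 93
Denominator: 84 + 9 + 56 + 44 + 6 + 23 = 222
RR2 = 93 / 222 = 0.4189

41.9%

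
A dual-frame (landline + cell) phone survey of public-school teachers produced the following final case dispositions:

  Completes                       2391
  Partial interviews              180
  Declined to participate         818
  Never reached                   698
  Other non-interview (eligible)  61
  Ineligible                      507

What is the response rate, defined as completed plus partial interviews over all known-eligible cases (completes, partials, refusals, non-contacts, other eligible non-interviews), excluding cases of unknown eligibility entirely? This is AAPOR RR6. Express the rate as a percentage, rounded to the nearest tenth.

62.0%

Numerator → 2391 + 180 = 2571
Denom → 2391 + 180 + 818 + 698 + 61 = 4148
RR6 = 2571 / 4148 = 0.6198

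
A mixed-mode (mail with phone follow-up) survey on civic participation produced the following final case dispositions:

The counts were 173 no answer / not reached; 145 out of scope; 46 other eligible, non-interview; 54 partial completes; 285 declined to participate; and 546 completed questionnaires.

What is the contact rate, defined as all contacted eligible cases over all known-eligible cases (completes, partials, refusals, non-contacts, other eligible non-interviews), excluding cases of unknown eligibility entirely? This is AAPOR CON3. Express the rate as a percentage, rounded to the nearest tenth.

Top: 546 + 54 + 285 + 46 = 931
Base: 546 + 54 + 285 + 173 + 46 = 1104
CON3 = 931 / 1104 = 0.8433

84.3%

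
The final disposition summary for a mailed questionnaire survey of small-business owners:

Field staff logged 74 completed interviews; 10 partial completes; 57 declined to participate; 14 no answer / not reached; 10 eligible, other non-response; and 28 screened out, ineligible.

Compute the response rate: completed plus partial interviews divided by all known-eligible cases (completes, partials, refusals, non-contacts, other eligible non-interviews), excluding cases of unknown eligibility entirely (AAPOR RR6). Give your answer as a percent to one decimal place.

Top: 74 + 10 = 84
Denominator: 74 + 10 + 57 + 14 + 10 = 165
RR6 = 84 / 165 = 0.5091

50.9%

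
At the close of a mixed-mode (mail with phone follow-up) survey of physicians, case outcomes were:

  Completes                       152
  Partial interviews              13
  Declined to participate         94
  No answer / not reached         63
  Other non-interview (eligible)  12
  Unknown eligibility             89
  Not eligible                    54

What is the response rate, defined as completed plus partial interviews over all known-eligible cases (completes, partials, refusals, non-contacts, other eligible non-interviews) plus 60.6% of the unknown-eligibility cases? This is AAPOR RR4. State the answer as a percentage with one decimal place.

42.5%

Num → 152 + 13 = 165
Determined eligible → 152 + 13 + 94 + 63 + 12 = 334
e × U → 0.6060 × 89 = 53.93
Denominator → 334 + 53.93 = 387.93
RR4 = 165 / 387.93 = 0.4253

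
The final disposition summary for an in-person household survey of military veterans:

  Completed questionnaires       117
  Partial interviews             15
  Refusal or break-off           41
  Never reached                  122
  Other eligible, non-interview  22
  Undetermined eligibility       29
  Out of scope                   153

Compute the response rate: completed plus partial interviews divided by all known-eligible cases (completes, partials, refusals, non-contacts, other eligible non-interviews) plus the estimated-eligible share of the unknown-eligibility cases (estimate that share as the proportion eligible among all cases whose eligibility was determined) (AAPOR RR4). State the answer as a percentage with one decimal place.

Num = 117 + 15 = 132
Eligible (known) = 117 + 15 + 41 + 122 + 22 = 317
e = 317 / (317 + 153) = 317 / 470 = 0.6745
e × U = 0.6745 × 29 = 19.56
Denom = 317 + 19.56 = 336.56
RR4 = 132 / 336.56 = 0.3922

39.2%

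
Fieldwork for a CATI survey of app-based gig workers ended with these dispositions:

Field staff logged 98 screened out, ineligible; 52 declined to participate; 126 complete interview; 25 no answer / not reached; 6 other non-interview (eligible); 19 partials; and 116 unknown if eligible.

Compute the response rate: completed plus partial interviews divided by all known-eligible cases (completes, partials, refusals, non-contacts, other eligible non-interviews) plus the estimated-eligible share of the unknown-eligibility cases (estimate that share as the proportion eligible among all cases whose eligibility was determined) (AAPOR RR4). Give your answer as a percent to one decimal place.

46.9%

Numerator: 126 + 19 = 145
Eligible (known): 126 + 19 + 52 + 25 + 6 = 228
e = 228 / (228 + 98) = 228 / 326 = 0.6994
Eligible share of unknowns: 0.6994 × 116 = 81.13
Denominator: 228 + 81.13 = 309.13
RR4 = 145 / 309.13 = 0.4691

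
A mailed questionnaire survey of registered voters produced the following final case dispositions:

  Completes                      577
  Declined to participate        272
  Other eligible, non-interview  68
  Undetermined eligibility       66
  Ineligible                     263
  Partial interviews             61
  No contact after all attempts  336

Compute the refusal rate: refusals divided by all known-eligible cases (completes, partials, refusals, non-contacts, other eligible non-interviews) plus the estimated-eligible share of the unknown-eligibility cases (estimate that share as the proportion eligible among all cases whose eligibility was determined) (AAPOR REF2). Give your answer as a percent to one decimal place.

19.9%

Numerator = 272
Eligible (known) = 577 + 61 + 272 + 336 + 68 = 1314
e = 1314 / (1314 + 263) = 1314 / 1577 = 0.8332
e × U = 0.8332 × 66 = 54.99
Denom = 1314 + 54.99 = 1368.99
REF2 = 272 / 1368.99 = 0.1987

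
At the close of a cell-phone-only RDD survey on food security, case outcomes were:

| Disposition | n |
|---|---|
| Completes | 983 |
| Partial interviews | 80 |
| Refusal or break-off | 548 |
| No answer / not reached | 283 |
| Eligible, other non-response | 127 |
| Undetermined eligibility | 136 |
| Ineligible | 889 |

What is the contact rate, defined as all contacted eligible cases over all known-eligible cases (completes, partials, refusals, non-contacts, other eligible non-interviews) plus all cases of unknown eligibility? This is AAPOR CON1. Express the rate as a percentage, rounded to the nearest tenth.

80.6%

Num: 983 + 80 + 548 + 127 = 1738
Denom: 983 + 80 + 548 + 283 + 127 + 136 = 2157
CON1 = 1738 / 2157 = 0.8057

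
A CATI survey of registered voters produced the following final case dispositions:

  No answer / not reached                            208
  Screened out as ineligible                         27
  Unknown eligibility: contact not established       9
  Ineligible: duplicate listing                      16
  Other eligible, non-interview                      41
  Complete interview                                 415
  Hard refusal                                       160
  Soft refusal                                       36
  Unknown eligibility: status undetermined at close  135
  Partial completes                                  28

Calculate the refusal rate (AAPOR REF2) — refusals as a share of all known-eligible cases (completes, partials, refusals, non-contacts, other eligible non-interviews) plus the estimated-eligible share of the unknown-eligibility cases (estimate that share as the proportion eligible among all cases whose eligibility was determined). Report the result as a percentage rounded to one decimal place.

19.1%

Declined to participate = 160 + 36 = 196
Unknown if eligible = 9 + 135 = 144
Out of scope = 27 + 16 = 43
Num → 196
Eligible (known) → 415 + 28 + 196 + 208 + 41 = 888
e = 888 / (888 + 43) = 888 / 931 = 0.9538
Eligible share of unknowns → 0.9538 × 144 = 137.35
Denominator → 888 + 137.35 = 1025.35
REF2 = 196 / 1025.35 = 0.1912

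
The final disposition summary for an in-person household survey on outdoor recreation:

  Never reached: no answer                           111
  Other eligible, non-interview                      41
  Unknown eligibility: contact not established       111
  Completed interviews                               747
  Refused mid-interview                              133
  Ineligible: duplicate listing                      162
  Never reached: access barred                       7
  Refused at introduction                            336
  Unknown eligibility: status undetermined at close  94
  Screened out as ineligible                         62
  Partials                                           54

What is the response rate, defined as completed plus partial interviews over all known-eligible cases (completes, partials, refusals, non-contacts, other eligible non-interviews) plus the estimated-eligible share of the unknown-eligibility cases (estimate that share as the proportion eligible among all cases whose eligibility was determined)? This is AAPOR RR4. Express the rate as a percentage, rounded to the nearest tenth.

49.9%

Refusal or break-off = 336 + 133 = 469
Non-contacts = 111 + 7 = 118
Undetermined eligibility = 111 + 94 = 205
Ineligible = 62 + 162 = 224
Numerator → 747 + 54 = 801
Determined eligible → 747 + 54 + 469 + 118 + 41 = 1429
e = 1429 / (1429 + 224) = 1429 / 1653 = 0.8645
Eligible share of unknowns → 0.8645 × 205 = 177.22
Denom → 1429 + 177.22 = 1606.22
RR4 = 801 / 1606.22 = 0.4987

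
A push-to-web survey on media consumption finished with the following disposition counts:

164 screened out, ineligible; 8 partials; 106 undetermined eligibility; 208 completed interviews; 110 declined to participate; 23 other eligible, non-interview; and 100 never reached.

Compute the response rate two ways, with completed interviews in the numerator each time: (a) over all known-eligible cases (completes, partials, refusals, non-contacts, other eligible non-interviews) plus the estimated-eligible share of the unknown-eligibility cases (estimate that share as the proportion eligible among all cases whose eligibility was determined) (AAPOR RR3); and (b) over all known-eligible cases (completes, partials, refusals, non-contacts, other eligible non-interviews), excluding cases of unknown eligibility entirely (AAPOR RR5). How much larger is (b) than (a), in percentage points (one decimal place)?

Num: 208
Known eligible: 208 + 8 + 110 + 100 + 23 = 449
e = 449 / (449 + 164) = 449 / 613 = 0.7325
Eligible share of unknowns: 0.7325 × 106 = 77.65
Denom: 449 + 77.65 = 526.65
RR3 = 208 / 526.65 = 0.3949
Denom: 208 + 8 + 110 + 100 + 23 = 449
RR5 = 208 / 449 = 0.4633
Difference = 46.33 − 39.49 = 6.84 percentage points

6.8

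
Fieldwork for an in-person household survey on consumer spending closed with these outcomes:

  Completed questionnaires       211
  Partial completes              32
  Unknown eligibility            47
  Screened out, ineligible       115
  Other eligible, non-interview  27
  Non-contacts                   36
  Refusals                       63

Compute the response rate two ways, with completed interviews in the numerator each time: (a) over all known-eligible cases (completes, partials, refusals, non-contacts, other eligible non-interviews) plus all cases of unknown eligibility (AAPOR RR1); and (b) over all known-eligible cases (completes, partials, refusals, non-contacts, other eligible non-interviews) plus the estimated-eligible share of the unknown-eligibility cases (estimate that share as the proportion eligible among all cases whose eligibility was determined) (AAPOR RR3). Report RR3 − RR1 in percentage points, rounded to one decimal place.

1.4

Num: 211
Denominator: 211 + 32 + 63 + 36 + 27 + 47 = 416
RR1 = 211 / 416 = 0.5072
Eligible (known): 211 + 32 + 63 + 36 + 27 = 369
e = 369 / (369 + 115) = 369 / 484 = 0.7624
Eligible share of unknowns: 0.7624 × 47 = 35.83
Denominator: 369 + 35.83 = 404.83
RR3 = 211 / 404.83 = 0.5212
Difference = 52.12 − 50.72 = 1.40 percentage points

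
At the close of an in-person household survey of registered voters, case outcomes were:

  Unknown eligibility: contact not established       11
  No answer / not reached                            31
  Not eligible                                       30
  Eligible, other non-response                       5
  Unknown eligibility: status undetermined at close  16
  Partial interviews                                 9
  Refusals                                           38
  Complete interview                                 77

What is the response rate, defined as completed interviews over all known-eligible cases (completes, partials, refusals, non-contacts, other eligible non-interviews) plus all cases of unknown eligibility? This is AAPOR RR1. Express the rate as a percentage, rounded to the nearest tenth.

Undetermined eligibility = 11 + 16 = 27
Num: 77
Denom: 77 + 9 + 38 + 31 + 5 + 27 = 187
RR1 = 77 / 187 = 0.4118

41.2%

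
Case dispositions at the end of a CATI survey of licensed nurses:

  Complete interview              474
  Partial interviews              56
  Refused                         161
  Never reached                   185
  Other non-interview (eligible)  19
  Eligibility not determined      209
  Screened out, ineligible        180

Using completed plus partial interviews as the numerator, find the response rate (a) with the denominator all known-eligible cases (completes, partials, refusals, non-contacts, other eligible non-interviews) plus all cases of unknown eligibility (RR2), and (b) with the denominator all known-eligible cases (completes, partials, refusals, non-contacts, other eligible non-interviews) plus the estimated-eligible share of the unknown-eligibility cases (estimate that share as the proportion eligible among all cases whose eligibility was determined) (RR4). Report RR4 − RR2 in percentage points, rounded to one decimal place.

Top: 474 + 56 = 530
Denom: 474 + 56 + 161 + 185 + 19 + 209 = 1104
RR2 = 530 / 1104 = 0.4801
Determined eligible: 474 + 56 + 161 + 185 + 19 = 895
e = 895 / (895 + 180) = 895 / 1075 = 0.8326
e × U: 0.8326 × 209 = 174.01
Denom: 895 + 174.01 = 1069.01
RR4 = 530 / 1069.01 = 0.4958
Difference = 49.58 − 48.01 = 1.57 percentage points

1.6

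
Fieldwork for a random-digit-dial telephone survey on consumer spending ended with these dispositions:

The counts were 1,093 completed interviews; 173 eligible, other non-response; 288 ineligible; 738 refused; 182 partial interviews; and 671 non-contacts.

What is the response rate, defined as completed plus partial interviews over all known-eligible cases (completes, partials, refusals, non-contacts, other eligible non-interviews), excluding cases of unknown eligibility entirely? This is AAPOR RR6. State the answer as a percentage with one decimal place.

Top → 1093 + 182 = 1275
Denominator → 1093 + 182 + 738 + 671 + 173 = 2857
RR6 = 1275 / 2857 = 0.4463

44.6%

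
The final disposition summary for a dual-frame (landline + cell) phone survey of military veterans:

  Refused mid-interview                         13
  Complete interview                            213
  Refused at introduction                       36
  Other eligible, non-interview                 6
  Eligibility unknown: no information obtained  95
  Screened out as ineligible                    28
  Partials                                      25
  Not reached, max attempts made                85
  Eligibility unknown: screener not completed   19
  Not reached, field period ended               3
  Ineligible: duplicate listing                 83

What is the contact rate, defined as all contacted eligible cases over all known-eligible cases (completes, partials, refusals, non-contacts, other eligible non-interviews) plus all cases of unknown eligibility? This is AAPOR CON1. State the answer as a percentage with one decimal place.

59.2%

Refusals = 36 + 13 = 49
No answer / not reached = 3 + 85 = 88
Undetermined eligibility = 19 + 95 = 114
Ineligible = 28 + 83 = 111
Num: 213 + 25 + 49 + 6 = 293
Base: 213 + 25 + 49 + 88 + 6 + 114 = 495
CON1 = 293 / 495 = 0.5919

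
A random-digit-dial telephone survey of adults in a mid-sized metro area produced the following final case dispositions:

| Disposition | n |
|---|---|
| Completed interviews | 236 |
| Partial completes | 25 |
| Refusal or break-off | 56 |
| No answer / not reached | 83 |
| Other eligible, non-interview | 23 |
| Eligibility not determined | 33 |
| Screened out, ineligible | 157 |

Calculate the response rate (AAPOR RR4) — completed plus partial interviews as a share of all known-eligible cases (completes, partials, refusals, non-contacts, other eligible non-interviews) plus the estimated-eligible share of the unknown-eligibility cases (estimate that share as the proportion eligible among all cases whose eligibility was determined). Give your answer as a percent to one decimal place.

58.4%

Numerator = 236 + 25 = 261
Determined eligible = 236 + 25 + 56 + 83 + 23 = 423
e = 423 / (423 + 157) = 423 / 580 = 0.7293
Estimated eligible among unknowns = 0.7293 × 33 = 24.07
Base = 423 + 24.07 = 447.07
RR4 = 261 / 447.07 = 0.5838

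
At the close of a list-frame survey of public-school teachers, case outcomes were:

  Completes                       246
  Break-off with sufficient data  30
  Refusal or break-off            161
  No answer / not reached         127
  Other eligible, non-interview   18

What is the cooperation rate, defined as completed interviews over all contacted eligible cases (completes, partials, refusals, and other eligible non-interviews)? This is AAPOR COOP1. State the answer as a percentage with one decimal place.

54.1%

Numerator → 246
Denom → 246 + 30 + 161 + 18 = 455
COOP1 = 246 / 455 = 0.5407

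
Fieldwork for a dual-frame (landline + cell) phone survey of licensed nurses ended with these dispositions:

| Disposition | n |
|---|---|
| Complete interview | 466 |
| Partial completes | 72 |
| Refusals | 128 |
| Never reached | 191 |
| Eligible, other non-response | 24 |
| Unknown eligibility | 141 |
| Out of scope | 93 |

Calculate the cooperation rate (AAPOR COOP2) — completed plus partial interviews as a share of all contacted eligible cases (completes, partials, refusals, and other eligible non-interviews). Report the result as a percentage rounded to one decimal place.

Numerator = 466 + 72 = 538
Denom = 466 + 72 + 128 + 24 = 690
COOP2 = 538 / 690 = 0.7797

78.0%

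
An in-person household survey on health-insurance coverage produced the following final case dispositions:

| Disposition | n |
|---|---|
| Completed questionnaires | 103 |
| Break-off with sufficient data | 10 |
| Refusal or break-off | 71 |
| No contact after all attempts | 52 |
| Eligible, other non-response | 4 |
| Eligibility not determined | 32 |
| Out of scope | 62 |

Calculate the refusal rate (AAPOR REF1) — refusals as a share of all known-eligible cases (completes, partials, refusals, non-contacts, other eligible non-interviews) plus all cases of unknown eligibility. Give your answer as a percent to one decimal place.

26.1%

Num → 71
Denominator → 103 + 10 + 71 + 52 + 4 + 32 = 272
REF1 = 71 / 272 = 0.2610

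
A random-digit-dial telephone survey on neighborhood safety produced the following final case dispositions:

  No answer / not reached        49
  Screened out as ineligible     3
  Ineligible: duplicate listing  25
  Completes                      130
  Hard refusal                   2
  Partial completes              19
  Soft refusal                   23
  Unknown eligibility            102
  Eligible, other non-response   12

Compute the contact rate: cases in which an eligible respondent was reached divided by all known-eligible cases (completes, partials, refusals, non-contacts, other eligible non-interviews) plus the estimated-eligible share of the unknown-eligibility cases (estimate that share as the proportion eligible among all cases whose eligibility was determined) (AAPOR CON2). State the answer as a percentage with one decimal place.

Declined to participate = 2 + 23 = 25
Ineligible = 3 + 25 = 28
Numerator → 130 + 19 + 25 + 12 = 186
Determined eligible → 130 + 19 + 25 + 49 + 12 = 235
e = 235 / (235 + 28) = 235 / 263 = 0.8935
Eligible share of unknowns → 0.8935 × 102 = 91.14
Base → 235 + 91.14 = 326.14
CON2 = 186 / 326.14 = 0.5703

57.0%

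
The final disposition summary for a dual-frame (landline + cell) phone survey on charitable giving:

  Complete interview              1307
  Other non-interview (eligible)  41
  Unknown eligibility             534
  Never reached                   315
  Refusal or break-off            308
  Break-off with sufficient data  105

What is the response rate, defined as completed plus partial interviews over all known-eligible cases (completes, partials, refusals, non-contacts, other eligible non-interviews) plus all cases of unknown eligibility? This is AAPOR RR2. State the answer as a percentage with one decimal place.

54.1%

Num: 1307 + 105 = 1412
Base: 1307 + 105 + 308 + 315 + 41 + 534 = 2610
RR2 = 1412 / 2610 = 0.5410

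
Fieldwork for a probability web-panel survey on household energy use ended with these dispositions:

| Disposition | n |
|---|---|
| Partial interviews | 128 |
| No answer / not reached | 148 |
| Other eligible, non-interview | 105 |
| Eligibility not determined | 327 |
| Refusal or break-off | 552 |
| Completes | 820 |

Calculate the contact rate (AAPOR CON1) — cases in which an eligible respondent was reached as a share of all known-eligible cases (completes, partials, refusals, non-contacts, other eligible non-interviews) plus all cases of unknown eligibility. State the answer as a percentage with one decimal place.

Numerator = 820 + 128 + 552 + 105 = 1605
Denom = 820 + 128 + 552 + 148 + 105 + 327 = 2080
CON1 = 1605 / 2080 = 0.7716

77.2%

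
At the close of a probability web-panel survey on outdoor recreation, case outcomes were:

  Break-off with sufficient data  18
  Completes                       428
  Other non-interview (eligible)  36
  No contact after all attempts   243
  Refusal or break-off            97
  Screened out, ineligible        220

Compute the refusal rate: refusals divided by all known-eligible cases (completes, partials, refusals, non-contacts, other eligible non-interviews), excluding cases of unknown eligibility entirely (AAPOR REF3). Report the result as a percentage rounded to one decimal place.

11.8%

Num: 97
Base: 428 + 18 + 97 + 243 + 36 = 822
REF3 = 97 / 822 = 0.1180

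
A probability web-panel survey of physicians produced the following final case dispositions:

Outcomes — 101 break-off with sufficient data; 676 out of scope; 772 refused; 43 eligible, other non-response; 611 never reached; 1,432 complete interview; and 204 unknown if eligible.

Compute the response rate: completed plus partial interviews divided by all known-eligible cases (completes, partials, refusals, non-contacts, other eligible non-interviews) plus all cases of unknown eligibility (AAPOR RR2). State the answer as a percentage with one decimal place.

Top → 1432 + 101 = 1533
Denominator → 1432 + 101 + 772 + 611 + 43 + 204 = 3163
RR2 = 1533 / 3163 = 0.4847

48.5%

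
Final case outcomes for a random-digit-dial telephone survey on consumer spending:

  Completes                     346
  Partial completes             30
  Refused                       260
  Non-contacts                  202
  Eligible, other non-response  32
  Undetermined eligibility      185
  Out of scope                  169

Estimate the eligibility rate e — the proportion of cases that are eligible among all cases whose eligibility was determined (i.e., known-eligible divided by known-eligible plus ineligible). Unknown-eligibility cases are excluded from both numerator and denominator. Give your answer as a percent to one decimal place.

Known eligible = 346 + 30 + 260 + 202 + 32 = 870
e = 870 / (870 + 169) = 870 / 1039 = 0.8373

83.7%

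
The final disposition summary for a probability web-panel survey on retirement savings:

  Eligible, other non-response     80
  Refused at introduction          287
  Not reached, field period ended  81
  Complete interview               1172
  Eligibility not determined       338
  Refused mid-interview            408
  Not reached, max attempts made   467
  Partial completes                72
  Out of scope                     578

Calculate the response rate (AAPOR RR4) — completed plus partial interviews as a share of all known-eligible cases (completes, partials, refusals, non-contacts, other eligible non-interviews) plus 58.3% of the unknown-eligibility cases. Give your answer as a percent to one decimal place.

45.0%

Refusal or break-off = 287 + 408 = 695
No answer / not reached = 81 + 467 = 548
Top: 1172 + 72 = 1244
Known eligible: 1172 + 72 + 695 + 548 + 80 = 2567
Eligible share of unknowns: 0.5830 × 338 = 197.05
Denom: 2567 + 197.05 = 2764.05
RR4 = 1244 / 2764.05 = 0.4501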